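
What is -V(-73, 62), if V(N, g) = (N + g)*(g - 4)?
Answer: 638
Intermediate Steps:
V(N, g) = (-4 + g)*(N + g) (V(N, g) = (N + g)*(-4 + g) = (-4 + g)*(N + g))
-V(-73, 62) = -(62² - 4*(-73) - 4*62 - 73*62) = -(3844 + 292 - 248 - 4526) = -1*(-638) = 638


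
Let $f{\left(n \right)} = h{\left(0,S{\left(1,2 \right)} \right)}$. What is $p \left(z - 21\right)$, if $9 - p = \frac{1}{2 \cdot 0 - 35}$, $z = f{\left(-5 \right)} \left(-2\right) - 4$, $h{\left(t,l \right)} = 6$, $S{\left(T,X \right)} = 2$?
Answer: $- \frac{11692}{35} \approx -334.06$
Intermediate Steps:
$f{\left(n \right)} = 6$
$z = -16$ ($z = 6 \left(-2\right) - 4 = -12 - 4 = -16$)
$p = \frac{316}{35}$ ($p = 9 - \frac{1}{2 \cdot 0 - 35} = 9 - \frac{1}{0 - 35} = 9 - \frac{1}{-35} = 9 - - \frac{1}{35} = 9 + \frac{1}{35} = \frac{316}{35} \approx 9.0286$)
$p \left(z - 21\right) = \frac{316 \left(-16 - 21\right)}{35} = \frac{316}{35} \left(-37\right) = - \frac{11692}{35}$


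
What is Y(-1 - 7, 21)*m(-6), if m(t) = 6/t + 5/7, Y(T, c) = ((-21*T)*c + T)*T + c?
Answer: 56278/7 ≈ 8039.7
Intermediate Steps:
Y(T, c) = c + T*(T - 21*T*c) (Y(T, c) = (-21*T*c + T)*T + c = (T - 21*T*c)*T + c = T*(T - 21*T*c) + c = c + T*(T - 21*T*c))
m(t) = 5/7 + 6/t (m(t) = 6/t + 5*(⅐) = 6/t + 5/7 = 5/7 + 6/t)
Y(-1 - 7, 21)*m(-6) = (21 + (-1 - 7)² - 21*21*(-1 - 7)²)*(5/7 + 6/(-6)) = (21 + (-8)² - 21*21*(-8)²)*(5/7 + 6*(-⅙)) = (21 + 64 - 21*21*64)*(5/7 - 1) = (21 + 64 - 28224)*(-2/7) = -28139*(-2/7) = 56278/7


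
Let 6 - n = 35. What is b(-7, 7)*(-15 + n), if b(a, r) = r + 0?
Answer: -308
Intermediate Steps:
n = -29 (n = 6 - 1*35 = 6 - 35 = -29)
b(a, r) = r
b(-7, 7)*(-15 + n) = 7*(-15 - 29) = 7*(-44) = -308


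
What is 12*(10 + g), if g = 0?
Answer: 120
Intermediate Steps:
12*(10 + g) = 12*(10 + 0) = 12*10 = 120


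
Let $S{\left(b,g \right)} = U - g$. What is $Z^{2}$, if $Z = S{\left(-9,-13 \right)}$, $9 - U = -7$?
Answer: $841$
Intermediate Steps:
$U = 16$ ($U = 9 - -7 = 9 + 7 = 16$)
$S{\left(b,g \right)} = 16 - g$
$Z = 29$ ($Z = 16 - -13 = 16 + 13 = 29$)
$Z^{2} = 29^{2} = 841$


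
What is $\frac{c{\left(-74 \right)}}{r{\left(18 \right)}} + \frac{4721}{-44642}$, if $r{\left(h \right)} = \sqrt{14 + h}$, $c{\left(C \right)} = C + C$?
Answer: $- \frac{4721}{44642} - \frac{37 \sqrt{2}}{2} \approx -26.269$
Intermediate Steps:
$c{\left(C \right)} = 2 C$
$\frac{c{\left(-74 \right)}}{r{\left(18 \right)}} + \frac{4721}{-44642} = \frac{2 \left(-74\right)}{\sqrt{14 + 18}} + \frac{4721}{-44642} = - \frac{148}{\sqrt{32}} + 4721 \left(- \frac{1}{44642}\right) = - \frac{148}{4 \sqrt{2}} - \frac{4721}{44642} = - 148 \frac{\sqrt{2}}{8} - \frac{4721}{44642} = - \frac{37 \sqrt{2}}{2} - \frac{4721}{44642} = - \frac{4721}{44642} - \frac{37 \sqrt{2}}{2}$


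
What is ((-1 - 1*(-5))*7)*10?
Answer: 280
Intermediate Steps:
((-1 - 1*(-5))*7)*10 = ((-1 + 5)*7)*10 = (4*7)*10 = 28*10 = 280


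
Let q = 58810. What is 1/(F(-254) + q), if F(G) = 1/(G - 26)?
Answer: 280/16466799 ≈ 1.7004e-5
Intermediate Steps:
F(G) = 1/(-26 + G)
1/(F(-254) + q) = 1/(1/(-26 - 254) + 58810) = 1/(1/(-280) + 58810) = 1/(-1/280 + 58810) = 1/(16466799/280) = 280/16466799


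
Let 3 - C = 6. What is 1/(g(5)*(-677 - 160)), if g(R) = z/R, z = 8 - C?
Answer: -5/9207 ≈ -0.00054307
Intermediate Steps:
C = -3 (C = 3 - 1*6 = 3 - 6 = -3)
z = 11 (z = 8 - 1*(-3) = 8 + 3 = 11)
g(R) = 11/R
1/(g(5)*(-677 - 160)) = 1/(((11/5))*(-677 - 160)) = 1/((11*(1/5))*(-837)) = -1/837/(11/5) = (5/11)*(-1/837) = -5/9207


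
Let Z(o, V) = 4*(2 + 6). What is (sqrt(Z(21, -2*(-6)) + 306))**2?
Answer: 338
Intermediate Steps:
Z(o, V) = 32 (Z(o, V) = 4*8 = 32)
(sqrt(Z(21, -2*(-6)) + 306))**2 = (sqrt(32 + 306))**2 = (sqrt(338))**2 = (13*sqrt(2))**2 = 338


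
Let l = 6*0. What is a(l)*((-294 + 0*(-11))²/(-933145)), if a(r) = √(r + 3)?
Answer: -86436*√3/933145 ≈ -0.16044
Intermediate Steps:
l = 0
a(r) = √(3 + r)
a(l)*((-294 + 0*(-11))²/(-933145)) = √(3 + 0)*((-294 + 0*(-11))²/(-933145)) = √3*((-294 + 0)²*(-1/933145)) = √3*((-294)²*(-1/933145)) = √3*(86436*(-1/933145)) = √3*(-86436/933145) = -86436*√3/933145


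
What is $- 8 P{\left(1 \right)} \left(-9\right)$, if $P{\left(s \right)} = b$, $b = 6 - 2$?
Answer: $288$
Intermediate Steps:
$b = 4$ ($b = 6 - 2 = 4$)
$P{\left(s \right)} = 4$
$- 8 P{\left(1 \right)} \left(-9\right) = \left(-8\right) 4 \left(-9\right) = \left(-32\right) \left(-9\right) = 288$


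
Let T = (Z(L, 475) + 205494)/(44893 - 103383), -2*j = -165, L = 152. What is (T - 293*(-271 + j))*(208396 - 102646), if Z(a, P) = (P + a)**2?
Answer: 34155487380150/5849 ≈ 5.8395e+9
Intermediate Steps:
j = 165/2 (j = -1/2*(-165) = 165/2 ≈ 82.500)
T = -598623/58490 (T = ((475 + 152)**2 + 205494)/(44893 - 103383) = (627**2 + 205494)/(-58490) = (393129 + 205494)*(-1/58490) = 598623*(-1/58490) = -598623/58490 ≈ -10.235)
(T - 293*(-271 + j))*(208396 - 102646) = (-598623/58490 - 293*(-271 + 165/2))*(208396 - 102646) = (-598623/58490 - 293*(-377/2))*105750 = (-598623/58490 + 110461/2)*105750 = (1614916661/29245)*105750 = 34155487380150/5849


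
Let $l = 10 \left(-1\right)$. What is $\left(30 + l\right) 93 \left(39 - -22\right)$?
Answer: $113460$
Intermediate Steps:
$l = -10$
$\left(30 + l\right) 93 \left(39 - -22\right) = \left(30 - 10\right) 93 \left(39 - -22\right) = 20 \cdot 93 \left(39 + 22\right) = 1860 \cdot 61 = 113460$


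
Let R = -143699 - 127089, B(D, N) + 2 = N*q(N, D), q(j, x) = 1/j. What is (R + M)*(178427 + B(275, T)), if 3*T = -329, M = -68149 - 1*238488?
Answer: -103027633050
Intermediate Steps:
M = -306637 (M = -68149 - 238488 = -306637)
T = -329/3 (T = (⅓)*(-329) = -329/3 ≈ -109.67)
B(D, N) = -1 (B(D, N) = -2 + N/N = -2 + 1 = -1)
R = -270788
(R + M)*(178427 + B(275, T)) = (-270788 - 306637)*(178427 - 1) = -577425*178426 = -103027633050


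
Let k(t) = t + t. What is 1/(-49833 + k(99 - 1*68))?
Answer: -1/49771 ≈ -2.0092e-5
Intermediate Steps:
k(t) = 2*t
1/(-49833 + k(99 - 1*68)) = 1/(-49833 + 2*(99 - 1*68)) = 1/(-49833 + 2*(99 - 68)) = 1/(-49833 + 2*31) = 1/(-49833 + 62) = 1/(-49771) = -1/49771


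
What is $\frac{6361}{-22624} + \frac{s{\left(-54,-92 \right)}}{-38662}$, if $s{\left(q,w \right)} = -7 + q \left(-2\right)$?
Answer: $- \frac{124107003}{437344544} \approx -0.28377$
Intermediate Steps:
$s{\left(q,w \right)} = -7 - 2 q$
$\frac{6361}{-22624} + \frac{s{\left(-54,-92 \right)}}{-38662} = \frac{6361}{-22624} + \frac{-7 - -108}{-38662} = 6361 \left(- \frac{1}{22624}\right) + \left(-7 + 108\right) \left(- \frac{1}{38662}\right) = - \frac{6361}{22624} + 101 \left(- \frac{1}{38662}\right) = - \frac{6361}{22624} - \frac{101}{38662} = - \frac{124107003}{437344544}$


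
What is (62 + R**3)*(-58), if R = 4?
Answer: -7308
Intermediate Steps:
(62 + R**3)*(-58) = (62 + 4**3)*(-58) = (62 + 64)*(-58) = 126*(-58) = -7308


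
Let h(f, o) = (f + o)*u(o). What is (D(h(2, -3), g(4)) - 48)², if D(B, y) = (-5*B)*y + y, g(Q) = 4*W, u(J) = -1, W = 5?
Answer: 16384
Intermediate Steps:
g(Q) = 20 (g(Q) = 4*5 = 20)
h(f, o) = -f - o (h(f, o) = (f + o)*(-1) = -f - o)
D(B, y) = y - 5*B*y (D(B, y) = -5*B*y + y = y - 5*B*y)
(D(h(2, -3), g(4)) - 48)² = (20*(1 - 5*(-1*2 - 1*(-3))) - 48)² = (20*(1 - 5*(-2 + 3)) - 48)² = (20*(1 - 5*1) - 48)² = (20*(1 - 5) - 48)² = (20*(-4) - 48)² = (-80 - 48)² = (-128)² = 16384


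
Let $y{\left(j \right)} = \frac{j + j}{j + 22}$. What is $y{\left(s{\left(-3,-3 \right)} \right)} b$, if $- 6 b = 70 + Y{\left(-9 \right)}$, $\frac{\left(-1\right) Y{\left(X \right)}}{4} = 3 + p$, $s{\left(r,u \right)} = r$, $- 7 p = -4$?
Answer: $\frac{390}{133} \approx 2.9323$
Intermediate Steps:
$p = \frac{4}{7}$ ($p = \left(- \frac{1}{7}\right) \left(-4\right) = \frac{4}{7} \approx 0.57143$)
$Y{\left(X \right)} = - \frac{100}{7}$ ($Y{\left(X \right)} = - 4 \left(3 + \frac{4}{7}\right) = \left(-4\right) \frac{25}{7} = - \frac{100}{7}$)
$y{\left(j \right)} = \frac{2 j}{22 + j}$
$b = - \frac{65}{7}$ ($b = - \frac{70 - \frac{100}{7}}{6} = \left(- \frac{1}{6}\right) \frac{390}{7} = - \frac{65}{7} \approx -9.2857$)
$y{\left(s{\left(-3,-3 \right)} \right)} b = 2 \left(-3\right) \frac{1}{22 - 3} \left(- \frac{65}{7}\right) = 2 \left(-3\right) \frac{1}{19} \left(- \frac{65}{7}\right) = \left(- \frac{6}{19}\right) \left(- \frac{65}{7}\right) = \frac{390}{133}$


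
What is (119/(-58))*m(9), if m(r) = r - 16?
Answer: 833/58 ≈ 14.362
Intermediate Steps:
m(r) = -16 + r
(119/(-58))*m(9) = (119/(-58))*(-16 + 9) = (119*(-1/58))*(-7) = -119/58*(-7) = 833/58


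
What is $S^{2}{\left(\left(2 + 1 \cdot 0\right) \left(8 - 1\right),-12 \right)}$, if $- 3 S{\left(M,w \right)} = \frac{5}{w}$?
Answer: $\frac{25}{1296} \approx 0.01929$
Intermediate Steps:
$S{\left(M,w \right)} = - \frac{5}{3 w}$ ($S{\left(M,w \right)} = - \frac{5 \frac{1}{w}}{3} = - \frac{5}{3 w}$)
$S^{2}{\left(\left(2 + 1 \cdot 0\right) \left(8 - 1\right),-12 \right)} = \left(- \frac{5}{3 \left(-12\right)}\right)^{2} = \left(\left(- \frac{5}{3}\right) \left(- \frac{1}{12}\right)\right)^{2} = \left(\frac{5}{36}\right)^{2} = \frac{25}{1296}$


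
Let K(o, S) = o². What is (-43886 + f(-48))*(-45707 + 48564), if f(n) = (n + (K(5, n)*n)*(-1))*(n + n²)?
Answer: 7299709282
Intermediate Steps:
f(n) = -24*n*(n + n²) (f(n) = (n + (5²*n)*(-1))*(n + n²) = (n + (25*n)*(-1))*(n + n²) = (n - 25*n)*(n + n²) = (-24*n)*(n + n²) = -24*n*(n + n²))
(-43886 + f(-48))*(-45707 + 48564) = (-43886 + 24*(-48)²*(-1 - 1*(-48)))*(-45707 + 48564) = (-43886 + 24*2304*(-1 + 48))*2857 = (-43886 + 24*2304*47)*2857 = (-43886 + 2598912)*2857 = 2555026*2857 = 7299709282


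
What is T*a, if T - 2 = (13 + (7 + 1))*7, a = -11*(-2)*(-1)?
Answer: -3278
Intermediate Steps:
a = -22 (a = 22*(-1) = -22)
T = 149 (T = 2 + (13 + (7 + 1))*7 = 2 + (13 + 8)*7 = 2 + 21*7 = 2 + 147 = 149)
T*a = 149*(-22) = -3278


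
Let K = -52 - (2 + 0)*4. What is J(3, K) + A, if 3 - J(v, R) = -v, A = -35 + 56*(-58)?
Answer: -3277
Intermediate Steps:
A = -3283 (A = -35 - 3248 = -3283)
K = -60 (K = -52 - 2*4 = -52 - 1*8 = -52 - 8 = -60)
J(v, R) = 3 + v (J(v, R) = 3 - (-1)*v = 3 + v)
J(3, K) + A = (3 + 3) - 3283 = 6 - 3283 = -3277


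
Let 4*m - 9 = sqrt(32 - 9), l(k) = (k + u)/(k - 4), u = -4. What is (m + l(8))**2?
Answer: (13 + sqrt(23))**2/16 ≈ 19.793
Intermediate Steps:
l(k) = 1 (l(k) = (k - 4)/(k - 4) = (-4 + k)/(-4 + k) = 1)
m = 9/4 + sqrt(23)/4 (m = 9/4 + sqrt(32 - 9)/4 = 9/4 + sqrt(23)/4 ≈ 3.4490)
(m + l(8))**2 = ((9/4 + sqrt(23)/4) + 1)**2 = (13/4 + sqrt(23)/4)**2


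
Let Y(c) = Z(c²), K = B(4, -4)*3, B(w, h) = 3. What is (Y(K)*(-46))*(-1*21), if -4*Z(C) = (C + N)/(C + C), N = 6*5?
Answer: -5957/36 ≈ -165.47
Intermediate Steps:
N = 30
K = 9 (K = 3*3 = 9)
Z(C) = -(30 + C)/(8*C) (Z(C) = -(C + 30)/(4*(C + C)) = -(30 + C)/(4*(2*C)) = -(30 + C)*1/(2*C)/4 = -(30 + C)/(8*C))
Y(c) = (-30 - c²)/(8*c²) (Y(c) = (-30 - c²)/(8*(c²)) = (-30 - c²)/(8*c²))
(Y(K)*(-46))*(-1*21) = (((⅛)*(-30 - 1*9²)/9²)*(-46))*(-1*21) = (((⅛)*(1/81)*(-30 - 1*81))*(-46))*(-21) = (((⅛)*(1/81)*(-30 - 81))*(-46))*(-21) = (((⅛)*(1/81)*(-111))*(-46))*(-21) = -37/216*(-46)*(-21) = (851/108)*(-21) = -5957/36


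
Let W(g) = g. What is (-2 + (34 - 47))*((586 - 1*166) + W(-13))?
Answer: -6105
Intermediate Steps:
(-2 + (34 - 47))*((586 - 1*166) + W(-13)) = (-2 + (34 - 47))*((586 - 1*166) - 13) = (-2 - 13)*((586 - 166) - 13) = -15*(420 - 13) = -15*407 = -6105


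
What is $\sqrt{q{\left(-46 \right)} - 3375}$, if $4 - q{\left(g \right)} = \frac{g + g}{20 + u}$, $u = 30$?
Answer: $\frac{i \sqrt{84229}}{5} \approx 58.044 i$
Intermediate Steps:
$q{\left(g \right)} = 4 - \frac{g}{25}$ ($q{\left(g \right)} = 4 - \frac{g + g}{20 + 30} = 4 - \frac{2 g}{50} = 4 - 2 g \frac{1}{50} = 4 - \frac{g}{25}$)
$\sqrt{q{\left(-46 \right)} - 3375} = \sqrt{\left(4 - - \frac{46}{25}\right) - 3375} = \sqrt{\left(4 + \frac{46}{25}\right) - 3375} = \sqrt{\frac{146}{25} - 3375} = \sqrt{- \frac{84229}{25}} = \frac{i \sqrt{84229}}{5}$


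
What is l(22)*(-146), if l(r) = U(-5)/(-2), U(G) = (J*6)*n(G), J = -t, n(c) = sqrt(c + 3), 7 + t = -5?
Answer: 5256*I*sqrt(2) ≈ 7433.1*I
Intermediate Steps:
t = -12 (t = -7 - 5 = -12)
n(c) = sqrt(3 + c)
J = 12 (J = -1*(-12) = 12)
U(G) = 72*sqrt(3 + G) (U(G) = (12*6)*sqrt(3 + G) = 72*sqrt(3 + G))
l(r) = -36*I*sqrt(2) (l(r) = (72*sqrt(3 - 5))/(-2) = (72*sqrt(-2))*(-1/2) = (72*(I*sqrt(2)))*(-1/2) = (72*I*sqrt(2))*(-1/2) = -36*I*sqrt(2))
l(22)*(-146) = -36*I*sqrt(2)*(-146) = 5256*I*sqrt(2)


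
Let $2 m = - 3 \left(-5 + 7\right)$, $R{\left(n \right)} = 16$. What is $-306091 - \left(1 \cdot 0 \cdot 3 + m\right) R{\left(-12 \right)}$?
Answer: $-306043$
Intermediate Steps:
$m = -3$ ($m = \frac{\left(-3\right) \left(-5 + 7\right)}{2} = \frac{\left(-3\right) 2}{2} = \frac{1}{2} \left(-6\right) = -3$)
$-306091 - \left(1 \cdot 0 \cdot 3 + m\right) R{\left(-12 \right)} = -306091 - \left(1 \cdot 0 \cdot 3 - 3\right) 16 = -306091 - \left(0 \cdot 3 - 3\right) 16 = -306091 - \left(0 - 3\right) 16 = -306091 - \left(-3\right) 16 = -306091 - -48 = -306091 + 48 = -306043$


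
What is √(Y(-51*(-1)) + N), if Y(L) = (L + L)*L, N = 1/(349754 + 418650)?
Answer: √767873341926509/384202 ≈ 72.125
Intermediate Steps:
N = 1/768404 ≈ 1.3014e-6
Y(L) = 2*L² (Y(L) = (2*L)*L = 2*L²)
√(Y(-51*(-1)) + N) = √(2*(-51*(-1))² + 1/768404) = √(2*51² + 1/768404) = √(2*2601 + 1/768404) = √(5202 + 1/768404) = √(3997237609/768404) = √767873341926509/384202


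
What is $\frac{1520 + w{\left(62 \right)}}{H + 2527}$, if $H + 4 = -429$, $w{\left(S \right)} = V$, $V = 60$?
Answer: $\frac{790}{1047} \approx 0.75454$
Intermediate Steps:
$w{\left(S \right)} = 60$
$H = -433$ ($H = -4 - 429 = -433$)
$\frac{1520 + w{\left(62 \right)}}{H + 2527} = \frac{1520 + 60}{-433 + 2527} = \frac{1580}{2094} = 1580 \cdot \frac{1}{2094} = \frac{790}{1047}$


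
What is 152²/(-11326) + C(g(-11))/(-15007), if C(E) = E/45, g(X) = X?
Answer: -7801176587/3824308845 ≈ -2.0399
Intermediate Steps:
C(E) = E/45 (C(E) = E*(1/45) = E/45)
152²/(-11326) + C(g(-11))/(-15007) = 152²/(-11326) + ((1/45)*(-11))/(-15007) = 23104*(-1/11326) - 11/45*(-1/15007) = -11552/5663 + 11/675315 = -7801176587/3824308845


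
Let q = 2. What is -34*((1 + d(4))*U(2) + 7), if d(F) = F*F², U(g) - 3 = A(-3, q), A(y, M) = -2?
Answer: -2448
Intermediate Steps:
U(g) = 1 (U(g) = 3 - 2 = 1)
d(F) = F³
-34*((1 + d(4))*U(2) + 7) = -34*((1 + 4³)*1 + 7) = -34*((1 + 64)*1 + 7) = -34*(65*1 + 7) = -34*(65 + 7) = -34*72 = -2448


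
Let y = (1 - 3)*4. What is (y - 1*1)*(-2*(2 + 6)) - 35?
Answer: 109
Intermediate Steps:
y = -8 (y = -2*4 = -8)
(y - 1*1)*(-2*(2 + 6)) - 35 = (-8 - 1*1)*(-2*(2 + 6)) - 35 = (-8 - 1)*(-2*8) - 35 = -9*(-16) - 35 = 144 - 35 = 109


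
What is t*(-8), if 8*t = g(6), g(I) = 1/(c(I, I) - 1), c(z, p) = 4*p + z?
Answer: -1/29 ≈ -0.034483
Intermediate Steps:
c(z, p) = z + 4*p
g(I) = 1/(-1 + 5*I) (g(I) = 1/((I + 4*I) - 1) = 1/(5*I - 1) = 1/(-1 + 5*I))
t = 1/232 (t = 1/(8*(-1 + 5*6)) = 1/(8*(-1 + 30)) = (⅛)/29 = (⅛)*(1/29) = 1/232 ≈ 0.0043103)
t*(-8) = (1/232)*(-8) = -1/29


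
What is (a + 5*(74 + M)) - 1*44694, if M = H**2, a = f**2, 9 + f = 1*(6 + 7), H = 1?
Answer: -44303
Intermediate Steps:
f = 4 (f = -9 + 1*(6 + 7) = -9 + 1*13 = -9 + 13 = 4)
a = 16 (a = 4**2 = 16)
M = 1 (M = 1**2 = 1)
(a + 5*(74 + M)) - 1*44694 = (16 + 5*(74 + 1)) - 1*44694 = (16 + 5*75) - 44694 = (16 + 375) - 44694 = 391 - 44694 = -44303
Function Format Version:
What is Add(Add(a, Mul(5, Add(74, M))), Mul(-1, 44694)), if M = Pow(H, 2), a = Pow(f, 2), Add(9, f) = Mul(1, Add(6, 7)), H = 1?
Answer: -44303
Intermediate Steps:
f = 4 (f = Add(-9, Mul(1, Add(6, 7))) = Add(-9, Mul(1, 13)) = Add(-9, 13) = 4)
a = 16 (a = Pow(4, 2) = 16)
M = 1 (M = Pow(1, 2) = 1)
Add(Add(a, Mul(5, Add(74, M))), Mul(-1, 44694)) = Add(Add(16, Mul(5, Add(74, 1))), Mul(-1, 44694)) = Add(Add(16, Mul(5, 75)), -44694) = Add(Add(16, 375), -44694) = Add(391, -44694) = -44303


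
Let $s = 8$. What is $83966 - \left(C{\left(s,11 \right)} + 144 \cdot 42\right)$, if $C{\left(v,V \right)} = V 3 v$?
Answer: $77654$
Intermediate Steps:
$C{\left(v,V \right)} = 3 V v$
$83966 - \left(C{\left(s,11 \right)} + 144 \cdot 42\right) = 83966 - \left(3 \cdot 11 \cdot 8 + 144 \cdot 42\right) = 83966 - \left(264 + 6048\right) = 83966 - 6312 = 77654$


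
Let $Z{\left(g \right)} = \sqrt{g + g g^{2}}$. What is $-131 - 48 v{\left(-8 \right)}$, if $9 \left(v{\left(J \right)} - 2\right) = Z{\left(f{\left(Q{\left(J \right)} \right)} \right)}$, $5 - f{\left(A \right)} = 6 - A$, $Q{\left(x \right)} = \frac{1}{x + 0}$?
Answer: $-227 - \frac{i \sqrt{290}}{2} \approx -227.0 - 8.5147 i$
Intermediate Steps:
$Q{\left(x \right)} = \frac{1}{x}$
$f{\left(A \right)} = -1 + A$ ($f{\left(A \right)} = 5 - \left(6 - A\right) = 5 + \left(-6 + A\right) = -1 + A$)
$Z{\left(g \right)} = \sqrt{g + g^{3}}$
$v{\left(J \right)} = 2 + \frac{\sqrt{-1 + \frac{1}{J} + \left(-1 + \frac{1}{J}\right)^{3}}}{9}$ ($v{\left(J \right)} = 2 + \frac{\sqrt{\left(-1 + \frac{1}{J}\right) + \left(-1 + \frac{1}{J}\right)^{3}}}{9} = 2 + \frac{\sqrt{-1 + \frac{1}{J} + \left(-1 + \frac{1}{J}\right)^{3}}}{9}$)
$-131 - 48 v{\left(-8 \right)} = -131 - 48 \left(2 + \frac{\sqrt{-1 + \frac{1}{-8} - \frac{\left(-1 - 8\right)^{3}}{-512}}}{9}\right) = -131 - 48 \left(2 + \frac{\sqrt{-1 - \frac{1}{8} - - \frac{\left(-9\right)^{3}}{512}}}{9}\right) = -131 - 48 \left(2 + \frac{\sqrt{-1 - \frac{1}{8} - \left(- \frac{1}{512}\right) \left(-729\right)}}{9}\right) = -131 - 48 \left(2 + \frac{\sqrt{-1 - \frac{1}{8} - \frac{729}{512}}}{9}\right) = -131 - 48 \left(2 + \frac{\sqrt{- \frac{1305}{512}}}{9}\right) = -131 - 48 \left(2 + \frac{\frac{3}{32} i \sqrt{290}}{9}\right) = -131 - 48 \left(2 + \frac{i \sqrt{290}}{96}\right) = -131 - \left(96 + \frac{i \sqrt{290}}{2}\right) = -227 - \frac{i \sqrt{290}}{2}$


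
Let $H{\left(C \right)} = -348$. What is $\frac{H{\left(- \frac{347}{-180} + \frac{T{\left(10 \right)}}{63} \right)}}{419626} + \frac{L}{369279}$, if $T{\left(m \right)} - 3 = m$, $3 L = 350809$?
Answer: $\frac{73411525079}{232438604481} \approx 0.31583$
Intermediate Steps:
$L = \frac{350809}{3}$ ($L = \frac{1}{3} \cdot 350809 = \frac{350809}{3} \approx 1.1694 \cdot 10^{5}$)
$T{\left(m \right)} = 3 + m$
$\frac{H{\left(- \frac{347}{-180} + \frac{T{\left(10 \right)}}{63} \right)}}{419626} + \frac{L}{369279} = - \frac{348}{419626} + \frac{350809}{3 \cdot 369279} = \left(-348\right) \frac{1}{419626} + \frac{350809}{3} \cdot \frac{1}{369279} = - \frac{174}{209813} + \frac{350809}{1107837} = \frac{73411525079}{232438604481}$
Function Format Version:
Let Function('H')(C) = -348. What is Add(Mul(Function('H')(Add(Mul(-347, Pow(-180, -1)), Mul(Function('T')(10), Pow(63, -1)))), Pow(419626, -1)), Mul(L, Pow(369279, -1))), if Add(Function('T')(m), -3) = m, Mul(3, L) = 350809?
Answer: Rational(73411525079, 232438604481) ≈ 0.31583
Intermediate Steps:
L = Rational(350809, 3) (L = Mul(Rational(1, 3), 350809) = Rational(350809, 3) ≈ 1.1694e+5)
Function('T')(m) = Add(3, m)
Add(Mul(Function('H')(Add(Mul(-347, Pow(-180, -1)), Mul(Function('T')(10), Pow(63, -1)))), Pow(419626, -1)), Mul(L, Pow(369279, -1))) = Add(Mul(-348, Pow(419626, -1)), Mul(Rational(350809, 3), Pow(369279, -1))) = Add(Mul(-348, Rational(1, 419626)), Mul(Rational(350809, 3), Rational(1, 369279))) = Add(Rational(-174, 209813), Rational(350809, 1107837)) = Rational(73411525079, 232438604481)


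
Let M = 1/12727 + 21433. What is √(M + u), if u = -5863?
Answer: √2521974569257/12727 ≈ 124.78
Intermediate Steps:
M = 272777792/12727 (M = 1/12727 + 21433 = 272777792/12727 ≈ 21433.)
√(M + u) = √(272777792/12727 - 5863) = √(198159391/12727) = √2521974569257/12727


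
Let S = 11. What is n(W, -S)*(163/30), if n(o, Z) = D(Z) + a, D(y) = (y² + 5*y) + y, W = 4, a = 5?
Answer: 326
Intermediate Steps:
D(y) = y² + 6*y
n(o, Z) = 5 + Z*(6 + Z) (n(o, Z) = Z*(6 + Z) + 5 = 5 + Z*(6 + Z))
n(W, -S)*(163/30) = (5 + (-1*11)*(6 - 1*11))*(163/30) = (5 - 11*(6 - 11))*(163*(1/30)) = (5 - 11*(-5))*(163/30) = (5 + 55)*(163/30) = 60*(163/30) = 326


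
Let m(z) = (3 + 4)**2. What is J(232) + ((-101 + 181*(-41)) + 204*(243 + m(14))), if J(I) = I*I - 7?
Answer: 105863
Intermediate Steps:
m(z) = 49 (m(z) = 7**2 = 49)
J(I) = -7 + I**2 (J(I) = I**2 - 7 = -7 + I**2)
J(232) + ((-101 + 181*(-41)) + 204*(243 + m(14))) = (-7 + 232**2) + ((-101 + 181*(-41)) + 204*(243 + 49)) = (-7 + 53824) + ((-101 - 7421) + 204*292) = 53817 + (-7522 + 59568) = 53817 + 52046 = 105863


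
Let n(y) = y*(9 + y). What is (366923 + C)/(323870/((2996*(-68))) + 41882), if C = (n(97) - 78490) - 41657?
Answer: 8728318704/1422035371 ≈ 6.1379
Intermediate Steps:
C = -109865 (C = (97*(9 + 97) - 78490) - 41657 = (97*106 - 78490) - 41657 = (10282 - 78490) - 41657 = -68208 - 41657 = -109865)
(366923 + C)/(323870/((2996*(-68))) + 41882) = (366923 - 109865)/(323870/((2996*(-68))) + 41882) = 257058/(323870/(-203728) + 41882) = 257058/(323870*(-1/203728) + 41882) = 257058/(-161935/101864 + 41882) = 257058/(4266106113/101864) = 257058*(101864/4266106113) = 8728318704/1422035371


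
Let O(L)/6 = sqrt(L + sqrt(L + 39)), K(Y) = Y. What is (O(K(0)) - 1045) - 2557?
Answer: -3602 + 6*39**(1/4) ≈ -3587.0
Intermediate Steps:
O(L) = 6*sqrt(L + sqrt(39 + L)) (O(L) = 6*sqrt(L + sqrt(L + 39)) = 6*sqrt(L + sqrt(39 + L)))
(O(K(0)) - 1045) - 2557 = (6*sqrt(0 + sqrt(39 + 0)) - 1045) - 2557 = (6*sqrt(0 + sqrt(39)) - 1045) - 2557 = (6*sqrt(sqrt(39)) - 1045) - 2557 = (6*39**(1/4) - 1045) - 2557 = (-1045 + 6*39**(1/4)) - 2557 = -3602 + 6*39**(1/4)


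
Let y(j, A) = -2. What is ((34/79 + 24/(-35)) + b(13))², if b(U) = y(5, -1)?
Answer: 38887696/7645225 ≈ 5.0865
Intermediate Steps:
b(U) = -2
((34/79 + 24/(-35)) + b(13))² = ((34/79 + 24/(-35)) - 2)² = ((34*(1/79) + 24*(-1/35)) - 2)² = ((34/79 - 24/35) - 2)² = (-706/2765 - 2)² = (-6236/2765)² = 38887696/7645225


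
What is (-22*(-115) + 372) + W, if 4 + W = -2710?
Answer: 188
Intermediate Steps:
W = -2714 (W = -4 - 2710 = -2714)
(-22*(-115) + 372) + W = (-22*(-115) + 372) - 2714 = (2530 + 372) - 2714 = 2902 - 2714 = 188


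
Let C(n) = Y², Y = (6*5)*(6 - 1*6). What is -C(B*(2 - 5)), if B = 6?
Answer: 0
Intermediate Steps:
Y = 0 (Y = 30*(6 - 6) = 30*0 = 0)
C(n) = 0 (C(n) = 0² = 0)
-C(B*(2 - 5)) = -1*0 = 0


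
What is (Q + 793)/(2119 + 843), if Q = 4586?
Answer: 5379/2962 ≈ 1.8160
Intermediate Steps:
(Q + 793)/(2119 + 843) = (4586 + 793)/(2119 + 843) = 5379/2962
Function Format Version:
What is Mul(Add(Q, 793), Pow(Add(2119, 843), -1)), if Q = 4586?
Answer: Rational(5379, 2962) ≈ 1.8160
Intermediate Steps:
Mul(Add(Q, 793), Pow(Add(2119, 843), -1)) = Mul(Add(4586, 793), Pow(Add(2119, 843), -1)) = Mul(5379, Pow(2962, -1)) = Mul(5379, Rational(1, 2962)) = Rational(5379, 2962)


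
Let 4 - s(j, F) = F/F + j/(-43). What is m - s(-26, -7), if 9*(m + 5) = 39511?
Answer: 1696111/387 ≈ 4382.7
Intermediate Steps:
m = 39466/9 (m = -5 + (⅑)*39511 = -5 + 39511/9 = 39466/9 ≈ 4385.1)
s(j, F) = 3 + j/43 (s(j, F) = 4 - (F/F + j/(-43)) = 4 - (1 + j*(-1/43)) = 4 - (1 - j/43) = 4 + (-1 + j/43) = 3 + j/43)
m - s(-26, -7) = 39466/9 - (3 + (1/43)*(-26)) = 39466/9 - (3 - 26/43) = 39466/9 - 1*103/43 = 39466/9 - 103/43 = 1696111/387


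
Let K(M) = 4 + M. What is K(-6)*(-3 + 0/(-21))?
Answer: 6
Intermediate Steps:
K(-6)*(-3 + 0/(-21)) = (4 - 6)*(-3 + 0/(-21)) = -2*(-3 + 0*(-1/21)) = -2*(-3 + 0) = -2*(-3) = 6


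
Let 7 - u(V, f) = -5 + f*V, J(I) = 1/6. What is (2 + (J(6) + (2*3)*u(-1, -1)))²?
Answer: 167281/36 ≈ 4646.7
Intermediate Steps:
J(I) = ⅙
u(V, f) = 12 - V*f (u(V, f) = 7 - (-5 + f*V) = 7 - (-5 + V*f) = 7 + (5 - V*f) = 12 - V*f)
(2 + (J(6) + (2*3)*u(-1, -1)))² = (2 + (⅙ + (2*3)*(12 - 1*(-1)*(-1))))² = (2 + (⅙ + 6*(12 - 1)))² = (2 + (⅙ + 6*11))² = (2 + (⅙ + 66))² = (2 + 397/6)² = (409/6)² = 167281/36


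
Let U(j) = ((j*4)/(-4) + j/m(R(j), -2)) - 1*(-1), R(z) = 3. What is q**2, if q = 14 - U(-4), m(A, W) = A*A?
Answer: 7225/81 ≈ 89.198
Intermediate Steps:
m(A, W) = A**2
U(j) = 1 - 8*j/9 (U(j) = ((j*4)/(-4) + j/(3**2)) - 1*(-1) = ((4*j)*(-1/4) + j/9) + 1 = (-j + j*(1/9)) + 1 = (-j + j/9) + 1 = -8*j/9 + 1 = 1 - 8*j/9)
q = 85/9 (q = 14 - (1 - 8/9*(-4)) = 14 - (1 + 32/9) = 14 - 1*41/9 = 14 - 41/9 = 85/9 ≈ 9.4444)
q**2 = (85/9)**2 = 7225/81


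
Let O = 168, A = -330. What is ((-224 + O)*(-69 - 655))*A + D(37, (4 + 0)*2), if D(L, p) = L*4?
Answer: -13379372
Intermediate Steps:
D(L, p) = 4*L
((-224 + O)*(-69 - 655))*A + D(37, (4 + 0)*2) = ((-224 + 168)*(-69 - 655))*(-330) + 4*37 = -56*(-724)*(-330) + 148 = 40544*(-330) + 148 = -13379520 + 148 = -13379372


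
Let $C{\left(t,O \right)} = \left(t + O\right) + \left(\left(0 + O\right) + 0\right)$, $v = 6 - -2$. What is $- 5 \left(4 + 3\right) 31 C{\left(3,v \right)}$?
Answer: $-20615$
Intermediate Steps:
$v = 8$ ($v = 6 + 2 = 8$)
$C{\left(t,O \right)} = t + 2 O$ ($C{\left(t,O \right)} = \left(O + t\right) + \left(O + 0\right) = \left(O + t\right) + O = t + 2 O$)
$- 5 \left(4 + 3\right) 31 C{\left(3,v \right)} = - 5 \left(4 + 3\right) 31 \left(3 + 2 \cdot 8\right) = \left(-5\right) 7 \cdot 31 \left(3 + 16\right) = \left(-35\right) 31 \cdot 19 = \left(-1085\right) 19 = -20615$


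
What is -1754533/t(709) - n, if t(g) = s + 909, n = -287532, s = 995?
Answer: 545706395/1904 ≈ 2.8661e+5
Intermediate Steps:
t(g) = 1904 (t(g) = 995 + 909 = 1904)
-1754533/t(709) - n = -1754533/1904 - 1*(-287532) = -1754533*1/1904 + 287532 = -1754533/1904 + 287532 = 545706395/1904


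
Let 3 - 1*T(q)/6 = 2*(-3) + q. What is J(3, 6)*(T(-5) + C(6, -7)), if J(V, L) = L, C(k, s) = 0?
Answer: 504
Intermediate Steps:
T(q) = 54 - 6*q (T(q) = 18 - 6*(2*(-3) + q) = 18 - 6*(-6 + q) = 18 + (36 - 6*q) = 54 - 6*q)
J(3, 6)*(T(-5) + C(6, -7)) = 6*((54 - 6*(-5)) + 0) = 6*((54 + 30) + 0) = 6*(84 + 0) = 6*84 = 504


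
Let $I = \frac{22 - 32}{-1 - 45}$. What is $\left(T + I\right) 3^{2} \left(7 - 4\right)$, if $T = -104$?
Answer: $- \frac{64449}{23} \approx -2802.1$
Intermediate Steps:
$I = \frac{5}{23}$ ($I = - \frac{10}{-46} = \left(-10\right) \left(- \frac{1}{46}\right) = \frac{5}{23} \approx 0.21739$)
$\left(T + I\right) 3^{2} \left(7 - 4\right) = \left(-104 + \frac{5}{23}\right) 3^{2} \left(7 - 4\right) = - \frac{2387 \cdot 9 \cdot 3}{23} = \left(- \frac{2387}{23}\right) 27 = - \frac{64449}{23}$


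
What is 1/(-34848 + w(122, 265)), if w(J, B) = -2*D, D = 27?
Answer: -1/34902 ≈ -2.8652e-5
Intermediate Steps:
w(J, B) = -54 (w(J, B) = -2*27 = -54)
1/(-34848 + w(122, 265)) = 1/(-34848 - 54) = 1/(-34902) = -1/34902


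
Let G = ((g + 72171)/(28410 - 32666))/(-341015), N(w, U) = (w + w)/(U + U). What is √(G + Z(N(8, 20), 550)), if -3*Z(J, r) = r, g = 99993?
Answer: I*√54306759948042543690/544259940 ≈ 13.54*I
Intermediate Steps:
N(w, U) = w/U (N(w, U) = (2*w)/((2*U)) = (2*w)*(1/(2*U)) = w/U)
Z(J, r) = -r/3
G = 43041/362839960 (G = ((99993 + 72171)/(28410 - 32666))/(-341015) = (172164/(-4256))*(-1/341015) = (172164*(-1/4256))*(-1/341015) = -43041/1064*(-1/341015) = 43041/362839960 ≈ 0.00011862)
√(G + Z(N(8, 20), 550)) = √(43041/362839960 - ⅓*550) = √(43041/362839960 - 550/3) = √(-199561848877/1088519880) = I*√54306759948042543690/544259940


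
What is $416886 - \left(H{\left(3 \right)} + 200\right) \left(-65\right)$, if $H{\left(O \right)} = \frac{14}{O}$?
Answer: $\frac{1290568}{3} \approx 4.3019 \cdot 10^{5}$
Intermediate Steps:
$416886 - \left(H{\left(3 \right)} + 200\right) \left(-65\right) = 416886 - \left(\frac{14}{3} + 200\right) \left(-65\right) = 416886 - \frac{614}{3} \left(-65\right) = 416886 - - \frac{39910}{3} = 416886 + \frac{39910}{3} = \frac{1290568}{3}$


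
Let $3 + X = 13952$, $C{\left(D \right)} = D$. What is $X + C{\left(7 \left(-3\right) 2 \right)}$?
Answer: $13907$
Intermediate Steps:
$X = 13949$ ($X = -3 + 13952 = 13949$)
$X + C{\left(7 \left(-3\right) 2 \right)} = 13949 + 7 \left(-3\right) 2 = 13949 - 42 = 13907$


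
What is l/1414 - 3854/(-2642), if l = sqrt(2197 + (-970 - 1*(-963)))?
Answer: 1927/1321 + sqrt(2190)/1414 ≈ 1.4918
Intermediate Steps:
l = sqrt(2190) (l = sqrt(2197 + (-970 + 963)) = sqrt(2197 - 7) = sqrt(2190) ≈ 46.797)
l/1414 - 3854/(-2642) = sqrt(2190)/1414 - 3854/(-2642) = sqrt(2190)*(1/1414) - 3854*(-1/2642) = sqrt(2190)/1414 + 1927/1321 = 1927/1321 + sqrt(2190)/1414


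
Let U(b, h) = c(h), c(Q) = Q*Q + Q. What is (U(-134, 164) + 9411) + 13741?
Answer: 50212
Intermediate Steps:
c(Q) = Q + Q² (c(Q) = Q² + Q = Q + Q²)
U(b, h) = h*(1 + h)
(U(-134, 164) + 9411) + 13741 = (164*(1 + 164) + 9411) + 13741 = (164*165 + 9411) + 13741 = (27060 + 9411) + 13741 = 36471 + 13741 = 50212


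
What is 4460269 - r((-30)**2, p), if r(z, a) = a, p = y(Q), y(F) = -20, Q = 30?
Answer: 4460289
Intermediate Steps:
p = -20
4460269 - r((-30)**2, p) = 4460269 - 1*(-20) = 4460269 + 20 = 4460289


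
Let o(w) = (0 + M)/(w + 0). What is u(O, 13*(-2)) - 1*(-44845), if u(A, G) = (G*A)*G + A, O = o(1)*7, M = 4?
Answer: 63801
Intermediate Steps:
o(w) = 4/w (o(w) = (0 + 4)/(w + 0) = 4/w)
O = 28 (O = (4/1)*7 = (4*1)*7 = 4*7 = 28)
u(A, G) = A + A*G² (u(A, G) = (A*G)*G + A = A*G² + A = A + A*G²)
u(O, 13*(-2)) - 1*(-44845) = 28*(1 + (13*(-2))²) - 1*(-44845) = 28*(1 + (-26)²) + 44845 = 28*(1 + 676) + 44845 = 28*677 + 44845 = 18956 + 44845 = 63801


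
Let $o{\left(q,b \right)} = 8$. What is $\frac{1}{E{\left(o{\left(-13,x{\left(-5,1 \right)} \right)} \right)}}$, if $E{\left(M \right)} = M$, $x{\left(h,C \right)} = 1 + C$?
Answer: $\frac{1}{8} \approx 0.125$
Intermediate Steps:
$\frac{1}{E{\left(o{\left(-13,x{\left(-5,1 \right)} \right)} \right)}} = \frac{1}{8}$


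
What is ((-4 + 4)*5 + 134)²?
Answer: 17956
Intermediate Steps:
((-4 + 4)*5 + 134)² = (0*5 + 134)² = (0 + 134)² = 134² = 17956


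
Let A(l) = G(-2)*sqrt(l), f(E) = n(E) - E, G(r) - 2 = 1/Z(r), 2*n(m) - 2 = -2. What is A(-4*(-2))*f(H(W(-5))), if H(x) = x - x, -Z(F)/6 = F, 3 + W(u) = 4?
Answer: 0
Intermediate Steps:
W(u) = 1 (W(u) = -3 + 4 = 1)
n(m) = 0 (n(m) = 1 + (1/2)*(-2) = 1 - 1 = 0)
Z(F) = -6*F
H(x) = 0
G(r) = 2 - 1/(6*r) (G(r) = 2 + 1/(-6*r) = 2 - 1/(6*r))
f(E) = -E (f(E) = 0 - E = -E)
A(l) = 25*sqrt(l)/12 (A(l) = (2 - 1/6/(-2))*sqrt(l) = (2 - 1/6*(-1/2))*sqrt(l) = (2 + 1/12)*sqrt(l) = 25*sqrt(l)/12)
A(-4*(-2))*f(H(W(-5))) = (25*sqrt(-4*(-2))/12)*(-1*0) = (25*sqrt(8)/12)*0 = (25*(2*sqrt(2))/12)*0 = (25*sqrt(2)/6)*0 = 0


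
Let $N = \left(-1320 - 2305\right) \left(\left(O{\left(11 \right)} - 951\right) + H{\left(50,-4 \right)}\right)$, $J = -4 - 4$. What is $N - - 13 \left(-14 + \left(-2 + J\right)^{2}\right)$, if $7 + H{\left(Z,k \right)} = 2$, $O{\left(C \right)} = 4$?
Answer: $3452118$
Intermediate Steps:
$J = -8$ ($J = -4 - 4 = -8$)
$H{\left(Z,k \right)} = -5$ ($H{\left(Z,k \right)} = -7 + 2 = -5$)
$N = 3451000$ ($N = \left(-1320 - 2305\right) \left(\left(4 - 951\right) - 5\right) = - 3625 \left(\left(4 - 951\right) - 5\right) = - 3625 \left(-947 - 5\right) = \left(-3625\right) \left(-952\right) = 3451000$)
$N - - 13 \left(-14 + \left(-2 + J\right)^{2}\right) = 3451000 - - 13 \left(-14 + \left(-2 - 8\right)^{2}\right) = 3451000 - - 13 \left(-14 + \left(-10\right)^{2}\right) = 3451000 - - 13 \left(-14 + 100\right) = 3451000 - \left(-13\right) 86 = 3451000 - -1118 = 3451000 + 1118 = 3452118$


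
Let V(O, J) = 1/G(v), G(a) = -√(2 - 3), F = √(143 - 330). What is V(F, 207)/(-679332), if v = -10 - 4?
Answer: -I/679332 ≈ -1.472e-6*I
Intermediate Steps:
F = I*√187 (F = √(-187) = I*√187 ≈ 13.675*I)
v = -14
G(a) = -I (G(a) = -√(-1) = -I)
V(O, J) = I (V(O, J) = 1/(-I) = I)
V(F, 207)/(-679332) = I/(-679332) = I*(-1/679332) = -I/679332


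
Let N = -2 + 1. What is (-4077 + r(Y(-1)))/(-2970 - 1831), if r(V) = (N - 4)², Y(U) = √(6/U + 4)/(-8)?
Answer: 4052/4801 ≈ 0.84399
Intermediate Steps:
Y(U) = -√(4 + 6/U)/8 (Y(U) = √(4 + 6/U)*(-⅛) = -√(4 + 6/U)/8)
N = -1
r(V) = 25 (r(V) = (-1 - 4)² = (-5)² = 25)
(-4077 + r(Y(-1)))/(-2970 - 1831) = (-4077 + 25)/(-2970 - 1831) = -4052/(-4801) = -4052*(-1/4801) = 4052/4801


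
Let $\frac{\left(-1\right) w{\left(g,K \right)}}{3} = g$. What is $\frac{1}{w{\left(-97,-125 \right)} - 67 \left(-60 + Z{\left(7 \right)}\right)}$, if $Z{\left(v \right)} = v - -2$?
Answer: $\frac{1}{3708} \approx 0.00026969$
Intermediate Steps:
$Z{\left(v \right)} = 2 + v$ ($Z{\left(v \right)} = v + 2 = 2 + v$)
$w{\left(g,K \right)} = - 3 g$
$\frac{1}{w{\left(-97,-125 \right)} - 67 \left(-60 + Z{\left(7 \right)}\right)} = \frac{1}{\left(-3\right) \left(-97\right) - 67 \left(-60 + \left(2 + 7\right)\right)} = \frac{1}{291 - 67 \left(-60 + 9\right)} = \frac{1}{291 - -3417} = \frac{1}{291 + 3417} = \frac{1}{3708}$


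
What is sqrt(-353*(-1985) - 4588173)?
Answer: 2*I*sqrt(971867) ≈ 1971.7*I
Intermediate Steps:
sqrt(-353*(-1985) - 4588173) = sqrt(700705 - 4588173) = sqrt(-3887468) = 2*I*sqrt(971867)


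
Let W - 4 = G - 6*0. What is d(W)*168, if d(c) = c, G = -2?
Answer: 336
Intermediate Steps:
W = 2 (W = 4 + (-2 - 6*0) = 4 + (-2 - 1*0) = 4 + (-2 + 0) = 4 - 2 = 2)
d(W)*168 = 2*168 = 336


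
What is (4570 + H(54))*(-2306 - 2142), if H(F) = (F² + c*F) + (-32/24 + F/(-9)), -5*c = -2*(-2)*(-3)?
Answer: -507623552/15 ≈ -3.3842e+7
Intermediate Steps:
c = 12/5 (c = -(-2*(-2))*(-3)/5 = -4*(-3)/5 = -⅕*(-12) = 12/5 ≈ 2.4000)
H(F) = -4/3 + F² + 103*F/45 (H(F) = (F² + 12*F/5) + (-32/24 + F/(-9)) = (F² + 12*F/5) + (-32*1/24 + F*(-⅑)) = (F² + 12*F/5) + (-4/3 - F/9) = -4/3 + F² + 103*F/45)
(4570 + H(54))*(-2306 - 2142) = (4570 + (-4/3 + 54² + (103/45)*54))*(-2306 - 2142) = (4570 + (-4/3 + 2916 + 618/5))*(-4448) = (4570 + 45574/15)*(-4448) = (114124/15)*(-4448) = -507623552/15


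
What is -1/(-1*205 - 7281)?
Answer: 1/7486 ≈ 0.00013358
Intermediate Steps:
-1/(-1*205 - 7281) = -1/(-205 - 7281) = -1/(-7486) = -1*(-1/7486) = 1/7486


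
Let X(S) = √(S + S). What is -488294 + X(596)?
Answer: -488294 + 2*√298 ≈ -4.8826e+5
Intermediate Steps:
X(S) = √2*√S (X(S) = √(2*S) = √2*√S)
-488294 + X(596) = -488294 + √2*√596 = -488294 + √2*(2*√149) = -488294 + 2*√298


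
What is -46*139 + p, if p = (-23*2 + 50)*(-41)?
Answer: -6558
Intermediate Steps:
p = -164 (p = (-46 + 50)*(-41) = 4*(-41) = -164)
-46*139 + p = -46*139 - 164 = -6394 - 164 = -6558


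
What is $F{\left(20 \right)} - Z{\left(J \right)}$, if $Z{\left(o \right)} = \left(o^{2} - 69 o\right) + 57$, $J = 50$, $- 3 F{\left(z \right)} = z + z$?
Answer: $\frac{2639}{3} \approx 879.67$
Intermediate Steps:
$F{\left(z \right)} = - \frac{2 z}{3}$ ($F{\left(z \right)} = - \frac{z + z}{3} = - \frac{2 z}{3}$)
$Z{\left(o \right)} = 57 + o^{2} - 69 o$
$F{\left(20 \right)} - Z{\left(J \right)} = \left(- \frac{2}{3}\right) 20 - \left(57 + 50^{2} - 3450\right) = - \frac{40}{3} - \left(57 + 2500 - 3450\right) = - \frac{40}{3} - -893 = - \frac{40}{3} + 893 = \frac{2639}{3}$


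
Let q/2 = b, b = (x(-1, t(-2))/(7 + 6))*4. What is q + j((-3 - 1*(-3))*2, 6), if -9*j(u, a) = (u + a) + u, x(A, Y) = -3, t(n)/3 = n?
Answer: -98/39 ≈ -2.5128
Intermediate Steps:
t(n) = 3*n
b = -12/13 (b = (-3/(7 + 6))*4 = (-3/13)*4 = ((1/13)*(-3))*4 = -3/13*4 = -12/13 ≈ -0.92308)
q = -24/13 (q = 2*(-12/13) = -24/13 ≈ -1.8462)
j(u, a) = -2*u/9 - a/9 (j(u, a) = -((u + a) + u)/9 = -((a + u) + u)/9 = -(a + 2*u)/9 = -2*u/9 - a/9)
q + j((-3 - 1*(-3))*2, 6) = -24/13 + (-2*(-3 - 1*(-3))*2/9 - ⅑*6) = -24/13 + (-2*(-3 + 3)*2/9 - ⅔) = -24/13 + (-0*2 - ⅔) = -24/13 + (-2/9*0 - ⅔) = -24/13 + (0 - ⅔) = -24/13 - ⅔ = -98/39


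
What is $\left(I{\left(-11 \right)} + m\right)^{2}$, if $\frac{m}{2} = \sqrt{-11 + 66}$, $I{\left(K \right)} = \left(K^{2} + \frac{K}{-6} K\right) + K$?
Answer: $\frac{298441}{36} + \frac{1078 \sqrt{55}}{3} \approx 10955.0$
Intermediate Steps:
$I{\left(K \right)} = K + \frac{5 K^{2}}{6}$ ($I{\left(K \right)} = \left(K^{2} + K \left(- \frac{1}{6}\right) K\right) + K = \left(K^{2} + - \frac{K}{6} K\right) + K = \left(K^{2} - \frac{K^{2}}{6}\right) + K = \frac{5 K^{2}}{6} + K = K + \frac{5 K^{2}}{6}$)
$m = 2 \sqrt{55}$ ($m = 2 \sqrt{-11 + 66} = 2 \sqrt{55} \approx 14.832$)
$\left(I{\left(-11 \right)} + m\right)^{2} = \left(\frac{1}{6} \left(-11\right) \left(6 + 5 \left(-11\right)\right) + 2 \sqrt{55}\right)^{2} = \left(\frac{1}{6} \left(-11\right) \left(6 - 55\right) + 2 \sqrt{55}\right)^{2} = \left(\frac{1}{6} \left(-11\right) \left(-49\right) + 2 \sqrt{55}\right)^{2} = \left(\frac{539}{6} + 2 \sqrt{55}\right)^{2}$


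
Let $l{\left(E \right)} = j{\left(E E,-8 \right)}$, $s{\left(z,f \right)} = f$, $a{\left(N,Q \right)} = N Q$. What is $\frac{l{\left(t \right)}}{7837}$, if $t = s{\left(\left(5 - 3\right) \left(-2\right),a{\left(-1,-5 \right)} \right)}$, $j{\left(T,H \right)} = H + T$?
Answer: $\frac{1}{461} \approx 0.0021692$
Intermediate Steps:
$t = 5$ ($t = \left(-1\right) \left(-5\right) = 5$)
$l{\left(E \right)} = -8 + E^{2}$ ($l{\left(E \right)} = -8 + E E = -8 + E^{2}$)
$\frac{l{\left(t \right)}}{7837} = \frac{-8 + 5^{2}}{7837} = \left(-8 + 25\right) \frac{1}{7837} = 17 \cdot \frac{1}{7837} = \frac{1}{461}$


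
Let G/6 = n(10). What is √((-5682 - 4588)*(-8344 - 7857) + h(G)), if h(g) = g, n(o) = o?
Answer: √166384330 ≈ 12899.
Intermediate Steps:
G = 60 (G = 6*10 = 60)
√((-5682 - 4588)*(-8344 - 7857) + h(G)) = √((-5682 - 4588)*(-8344 - 7857) + 60) = √(-10270*(-16201) + 60) = √(166384270 + 60) = √166384330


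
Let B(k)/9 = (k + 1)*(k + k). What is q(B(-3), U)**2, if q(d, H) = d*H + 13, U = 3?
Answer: 113569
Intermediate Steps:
B(k) = 18*k*(1 + k) (B(k) = 9*((k + 1)*(k + k)) = 9*((1 + k)*(2*k)) = 9*(2*k*(1 + k)) = 18*k*(1 + k))
q(d, H) = 13 + H*d (q(d, H) = H*d + 13 = 13 + H*d)
q(B(-3), U)**2 = (13 + 3*(18*(-3)*(1 - 3)))**2 = (13 + 3*(18*(-3)*(-2)))**2 = (13 + 3*108)**2 = (13 + 324)**2 = 337**2 = 113569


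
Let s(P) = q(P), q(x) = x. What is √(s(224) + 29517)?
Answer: √29741 ≈ 172.46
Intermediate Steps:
s(P) = P
√(s(224) + 29517) = √(224 + 29517) = √29741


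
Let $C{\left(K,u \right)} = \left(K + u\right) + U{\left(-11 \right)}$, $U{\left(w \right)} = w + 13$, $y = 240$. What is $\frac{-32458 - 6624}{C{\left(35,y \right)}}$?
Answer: $- \frac{39082}{277} \approx -141.09$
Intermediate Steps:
$U{\left(w \right)} = 13 + w$
$C{\left(K,u \right)} = 2 + K + u$ ($C{\left(K,u \right)} = \left(K + u\right) + \left(13 - 11\right) = \left(K + u\right) + 2 = 2 + K + u$)
$\frac{-32458 - 6624}{C{\left(35,y \right)}} = \frac{-32458 - 6624}{2 + 35 + 240} = - \frac{39082}{277}$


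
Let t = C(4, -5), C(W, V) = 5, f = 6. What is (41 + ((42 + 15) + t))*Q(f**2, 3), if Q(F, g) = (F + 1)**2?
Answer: 141007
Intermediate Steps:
t = 5
Q(F, g) = (1 + F)**2
(41 + ((42 + 15) + t))*Q(f**2, 3) = (41 + ((42 + 15) + 5))*(1 + 6**2)**2 = (41 + (57 + 5))*(1 + 36)**2 = (41 + 62)*37**2 = 103*1369 = 141007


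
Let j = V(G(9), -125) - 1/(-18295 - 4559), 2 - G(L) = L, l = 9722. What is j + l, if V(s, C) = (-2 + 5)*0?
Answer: 222186589/22854 ≈ 9722.0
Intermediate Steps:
G(L) = 2 - L
V(s, C) = 0 (V(s, C) = 3*0 = 0)
j = 1/22854 (j = 0 - 1/(-18295 - 4559) = 0 - 1/(-22854) = 0 - 1*(-1/22854) = 0 + 1/22854 = 1/22854 ≈ 4.3756e-5)
j + l = 1/22854 + 9722 = 222186589/22854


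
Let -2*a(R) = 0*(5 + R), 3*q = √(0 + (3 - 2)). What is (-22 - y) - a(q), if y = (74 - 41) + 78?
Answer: -133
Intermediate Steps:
q = ⅓ (q = √(0 + (3 - 2))/3 = √(0 + 1)/3 = √1/3 = (⅓)*1 = ⅓ ≈ 0.33333)
a(R) = 0 (a(R) = -0*(5 + R) = -½*0 = 0)
y = 111 (y = 33 + 78 = 111)
(-22 - y) - a(q) = (-22 - 1*111) - 1*0 = (-22 - 111) + 0 = -133 + 0 = -133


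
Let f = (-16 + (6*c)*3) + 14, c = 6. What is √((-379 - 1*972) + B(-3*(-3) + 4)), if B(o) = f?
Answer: I*√1245 ≈ 35.285*I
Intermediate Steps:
f = 106 (f = (-16 + (6*6)*3) + 14 = (-16 + 36*3) + 14 = (-16 + 108) + 14 = 92 + 14 = 106)
B(o) = 106
√((-379 - 1*972) + B(-3*(-3) + 4)) = √((-379 - 1*972) + 106) = √((-379 - 972) + 106) = √(-1351 + 106) = √(-1245) = I*√1245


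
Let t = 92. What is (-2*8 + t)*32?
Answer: 2432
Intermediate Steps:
(-2*8 + t)*32 = (-2*8 + 92)*32 = (-16 + 92)*32 = 76*32 = 2432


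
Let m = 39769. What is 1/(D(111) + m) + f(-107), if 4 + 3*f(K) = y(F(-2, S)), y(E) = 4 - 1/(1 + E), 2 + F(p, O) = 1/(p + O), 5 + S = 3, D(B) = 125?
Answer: 53197/199470 ≈ 0.26669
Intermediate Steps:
S = -2 (S = -5 + 3 = -2)
F(p, O) = -2 + 1/(O + p) (F(p, O) = -2 + 1/(p + O) = -2 + 1/(O + p))
f(K) = 4/15 (f(K) = -4/3 + ((3 + 4*((1 - 2*(-2) - 2*(-2))/(-2 - 2)))/(1 + (1 - 2*(-2) - 2*(-2))/(-2 - 2)))/3 = -4/3 + ((3 + 4*((1 + 4 + 4)/(-4)))/(1 + (1 + 4 + 4)/(-4)))/3 = -4/3 + ((3 + 4*(-1/4*9))/(1 - 1/4*9))/3 = -4/3 + ((3 + 4*(-9/4))/(1 - 9/4))/3 = -4/3 + ((3 - 9)/(-5/4))/3 = -4/3 + (-4/5*(-6))/3 = -4/3 + (1/3)*(24/5) = -4/3 + 8/5 = 4/15)
1/(D(111) + m) + f(-107) = 1/(125 + 39769) + 4/15 = 1/39894 + 4/15 = 53197/199470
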